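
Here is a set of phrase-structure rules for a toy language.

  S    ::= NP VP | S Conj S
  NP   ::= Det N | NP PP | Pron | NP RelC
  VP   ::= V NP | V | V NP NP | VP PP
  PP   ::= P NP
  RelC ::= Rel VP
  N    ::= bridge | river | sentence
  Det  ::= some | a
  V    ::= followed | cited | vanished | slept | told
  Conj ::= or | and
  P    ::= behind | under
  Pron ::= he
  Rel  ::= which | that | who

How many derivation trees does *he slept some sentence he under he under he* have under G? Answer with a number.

5

Two of the 5 distinct bracketings:
[S [NP [Pron he]] [VP [V slept] [NP [Det some] [N sentence]] [NP [NP [Pron he]] [PP [P under] [NP [NP [Pron he]] [PP [P under] [NP [Pron he]]]]]]]]
[S [NP [Pron he]] [VP [V slept] [NP [Det some] [N sentence]] [NP [NP [NP [Pron he]] [PP [P under] [NP [Pron he]]]] [PP [P under] [NP [Pron he]]]]]]
The trees differ in how a recursive rule is bracketed over the same span.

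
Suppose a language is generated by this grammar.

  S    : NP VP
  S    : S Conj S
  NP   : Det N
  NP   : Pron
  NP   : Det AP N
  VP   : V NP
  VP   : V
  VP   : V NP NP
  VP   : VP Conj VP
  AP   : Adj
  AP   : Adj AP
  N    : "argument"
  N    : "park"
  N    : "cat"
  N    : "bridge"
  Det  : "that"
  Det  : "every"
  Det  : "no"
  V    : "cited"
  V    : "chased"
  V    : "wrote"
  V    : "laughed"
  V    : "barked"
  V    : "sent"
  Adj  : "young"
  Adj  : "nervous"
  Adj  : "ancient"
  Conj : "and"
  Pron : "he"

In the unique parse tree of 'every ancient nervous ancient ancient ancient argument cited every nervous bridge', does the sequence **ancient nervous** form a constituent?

[S [NP [Det every] [AP [Adj ancient] [AP [Adj nervous] [AP [Adj ancient] [AP [Adj ancient] [AP [Adj ancient]]]]]] [N argument]] [VP [V cited] [NP [Det every] [AP [Adj nervous]] [N bridge]]]]
The smallest constituent containing 'ancient nervous' is the AP spanning 'ancient nervous ancient ancient ancient'; no single node in the tree dominates exactly the given words.

No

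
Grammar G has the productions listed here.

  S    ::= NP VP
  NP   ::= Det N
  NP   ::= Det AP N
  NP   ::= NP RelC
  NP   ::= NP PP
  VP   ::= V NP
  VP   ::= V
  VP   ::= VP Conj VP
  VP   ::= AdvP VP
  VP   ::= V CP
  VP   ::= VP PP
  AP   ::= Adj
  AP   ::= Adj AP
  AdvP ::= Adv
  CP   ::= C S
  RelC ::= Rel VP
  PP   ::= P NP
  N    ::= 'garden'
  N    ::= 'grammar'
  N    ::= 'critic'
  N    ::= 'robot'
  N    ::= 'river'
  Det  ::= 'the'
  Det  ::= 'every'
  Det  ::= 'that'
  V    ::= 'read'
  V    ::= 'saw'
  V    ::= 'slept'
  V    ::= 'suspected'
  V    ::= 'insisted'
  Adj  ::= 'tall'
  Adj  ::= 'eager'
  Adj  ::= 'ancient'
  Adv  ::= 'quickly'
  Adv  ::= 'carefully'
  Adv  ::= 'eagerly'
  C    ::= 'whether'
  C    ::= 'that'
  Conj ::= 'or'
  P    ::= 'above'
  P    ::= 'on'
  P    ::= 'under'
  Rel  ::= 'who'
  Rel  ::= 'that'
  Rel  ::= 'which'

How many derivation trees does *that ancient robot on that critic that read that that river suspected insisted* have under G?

The two bracketings:
[S [NP [NP [NP [Det that] [AP [Adj ancient]] [N robot]] [PP [P on] [NP [Det that] [N critic]]]] [RelC [Rel that] [VP [V read] [CP [C that] [S [NP [Det that] [N river]] [VP [V suspected]]]]]]] [VP [V insisted]]]
[S [NP [NP [Det that] [AP [Adj ancient]] [N robot]] [PP [P on] [NP [NP [Det that] [N critic]] [RelC [Rel that] [VP [V read] [CP [C that] [S [NP [Det that] [N river]] [VP [V suspected]]]]]]]]] [VP [V insisted]]]
The trees differ in how a recursive rule is bracketed over the same span.

2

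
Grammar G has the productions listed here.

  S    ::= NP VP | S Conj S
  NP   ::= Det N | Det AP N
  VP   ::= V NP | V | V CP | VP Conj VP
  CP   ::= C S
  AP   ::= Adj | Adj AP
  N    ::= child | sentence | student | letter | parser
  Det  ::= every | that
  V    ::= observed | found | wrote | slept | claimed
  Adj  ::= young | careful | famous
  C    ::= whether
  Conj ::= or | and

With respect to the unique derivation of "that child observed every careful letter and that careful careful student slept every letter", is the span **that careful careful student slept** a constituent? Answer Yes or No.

No

[S [S [NP [Det that] [N child]] [VP [V observed] [NP [Det every] [AP [Adj careful]] [N letter]]]] [Conj and] [S [NP [Det that] [AP [Adj careful] [AP [Adj careful]]] [N student]] [VP [V slept] [NP [Det every] [N letter]]]]]
The smallest constituent containing 'that careful careful student slept' is the S spanning 'that careful careful student slept every letter'; no single node in the tree dominates exactly the given words.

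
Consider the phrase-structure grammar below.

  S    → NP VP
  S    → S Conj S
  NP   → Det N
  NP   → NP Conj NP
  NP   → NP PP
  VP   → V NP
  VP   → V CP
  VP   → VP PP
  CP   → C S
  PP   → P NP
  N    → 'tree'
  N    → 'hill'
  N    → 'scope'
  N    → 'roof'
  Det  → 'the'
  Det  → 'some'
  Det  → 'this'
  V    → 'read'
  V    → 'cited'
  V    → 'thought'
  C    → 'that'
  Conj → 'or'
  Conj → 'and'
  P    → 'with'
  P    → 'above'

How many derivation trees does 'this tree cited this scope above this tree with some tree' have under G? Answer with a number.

5

Two of the 5 distinct bracketings:
[S [NP [Det this] [N tree]] [VP [V cited] [NP [NP [Det this] [N scope]] [PP [P above] [NP [NP [Det this] [N tree]] [PP [P with] [NP [Det some] [N tree]]]]]]]]
[S [NP [Det this] [N tree]] [VP [V cited] [NP [NP [NP [Det this] [N scope]] [PP [P above] [NP [Det this] [N tree]]]] [PP [P with] [NP [Det some] [N tree]]]]]]
The trees differ in how a recursive rule is bracketed over the same span.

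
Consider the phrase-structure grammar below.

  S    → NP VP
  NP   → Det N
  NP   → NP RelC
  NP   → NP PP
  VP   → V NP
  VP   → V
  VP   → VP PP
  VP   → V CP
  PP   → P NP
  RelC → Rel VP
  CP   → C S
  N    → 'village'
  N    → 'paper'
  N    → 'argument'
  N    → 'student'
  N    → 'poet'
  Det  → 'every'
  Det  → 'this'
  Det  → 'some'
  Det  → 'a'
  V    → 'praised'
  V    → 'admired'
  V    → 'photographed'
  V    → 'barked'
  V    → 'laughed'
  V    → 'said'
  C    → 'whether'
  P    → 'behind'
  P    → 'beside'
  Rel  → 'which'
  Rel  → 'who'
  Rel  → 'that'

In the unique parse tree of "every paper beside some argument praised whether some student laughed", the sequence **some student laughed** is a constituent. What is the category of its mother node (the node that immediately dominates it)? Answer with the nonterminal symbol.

S
  NP
    NP
      Det: every
      N: paper
    PP
      P: beside
      NP
        Det: some
        N: argument
  VP
    V: praised
    CP
      C: whether
      S
        NP
          Det: some
          N: student
        VP
          V: laughed
The span 'some student laughed' is the S node built by S → NP VP.
Its mother is the CP built by CP → C S.

CP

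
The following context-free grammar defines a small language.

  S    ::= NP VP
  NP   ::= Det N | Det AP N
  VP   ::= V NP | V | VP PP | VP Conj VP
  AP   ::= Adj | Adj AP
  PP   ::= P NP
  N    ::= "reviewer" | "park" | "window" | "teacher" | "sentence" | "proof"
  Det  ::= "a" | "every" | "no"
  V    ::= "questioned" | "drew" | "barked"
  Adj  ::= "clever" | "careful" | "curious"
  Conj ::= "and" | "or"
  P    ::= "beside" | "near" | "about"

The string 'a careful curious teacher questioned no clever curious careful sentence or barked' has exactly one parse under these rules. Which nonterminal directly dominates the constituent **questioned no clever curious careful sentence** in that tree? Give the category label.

VP

S
  NP
    Det: a
    AP
      Adj: careful
      AP
        Adj: curious
    N: teacher
  VP
    VP
      V: questioned
      NP
        Det: no
        AP
          Adj: clever
          AP
            Adj: curious
            AP
              Adj: careful
        N: sentence
    Conj: or
    VP
      V: barked
The span 'questioned no clever curious careful sentence' is the VP node built by VP → V NP.
Its mother is the VP built by VP → VP Conj VP.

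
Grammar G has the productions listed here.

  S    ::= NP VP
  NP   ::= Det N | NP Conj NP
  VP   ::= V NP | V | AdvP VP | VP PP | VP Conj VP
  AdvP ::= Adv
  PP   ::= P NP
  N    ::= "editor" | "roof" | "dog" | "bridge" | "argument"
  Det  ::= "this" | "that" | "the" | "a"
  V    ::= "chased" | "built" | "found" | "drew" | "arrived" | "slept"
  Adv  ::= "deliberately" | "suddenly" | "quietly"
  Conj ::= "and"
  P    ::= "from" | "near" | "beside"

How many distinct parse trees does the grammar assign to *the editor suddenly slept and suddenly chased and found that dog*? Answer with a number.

Two of the 7 distinct bracketings:
[S [NP [Det the] [N editor]] [VP [AdvP [Adv suddenly]] [VP [VP [V slept]] [Conj and] [VP [AdvP [Adv suddenly]] [VP [VP [V chased]] [Conj and] [VP [V found] [NP [Det that] [N dog]]]]]]]]
[S [NP [Det the] [N editor]] [VP [AdvP [Adv suddenly]] [VP [VP [V slept]] [Conj and] [VP [VP [AdvP [Adv suddenly]] [VP [V chased]]] [Conj and] [VP [V found] [NP [Det that] [N dog]]]]]]]
The trees differ in how a recursive rule is bracketed over the same span.

7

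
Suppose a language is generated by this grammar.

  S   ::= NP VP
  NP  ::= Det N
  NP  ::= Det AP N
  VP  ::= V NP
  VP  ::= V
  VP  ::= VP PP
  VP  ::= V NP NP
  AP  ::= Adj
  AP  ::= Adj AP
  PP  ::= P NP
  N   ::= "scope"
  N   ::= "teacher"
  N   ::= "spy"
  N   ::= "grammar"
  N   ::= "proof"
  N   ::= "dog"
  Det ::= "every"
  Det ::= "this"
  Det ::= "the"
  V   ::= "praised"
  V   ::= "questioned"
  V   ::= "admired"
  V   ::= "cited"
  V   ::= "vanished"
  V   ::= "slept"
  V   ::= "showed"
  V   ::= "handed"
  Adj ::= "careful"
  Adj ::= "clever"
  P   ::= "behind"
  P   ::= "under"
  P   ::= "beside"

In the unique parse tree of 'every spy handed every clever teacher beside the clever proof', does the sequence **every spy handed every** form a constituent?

No

[S [NP [Det every] [N spy]] [VP [VP [V handed] [NP [Det every] [AP [Adj clever]] [N teacher]]] [PP [P beside] [NP [Det the] [AP [Adj clever]] [N proof]]]]]
The smallest constituent containing 'every spy handed every' is the S spanning 'every spy handed every clever teacher beside the clever proof'; no single node in the tree dominates exactly the given words.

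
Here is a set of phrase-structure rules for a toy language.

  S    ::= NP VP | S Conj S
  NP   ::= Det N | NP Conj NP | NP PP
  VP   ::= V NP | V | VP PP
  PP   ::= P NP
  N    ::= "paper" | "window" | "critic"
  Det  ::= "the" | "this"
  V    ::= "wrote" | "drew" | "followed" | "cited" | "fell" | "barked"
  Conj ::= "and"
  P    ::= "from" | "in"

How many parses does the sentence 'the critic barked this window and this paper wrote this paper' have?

[S [S [NP [Det the] [N critic]] [VP [V barked] [NP [Det this] [N window]]]] [Conj and] [S [NP [Det this] [N paper]] [VP [V wrote] [NP [Det this] [N paper]]]]]
No rule offers an alternative attachment or grouping for any span, so this is the only derivation.

1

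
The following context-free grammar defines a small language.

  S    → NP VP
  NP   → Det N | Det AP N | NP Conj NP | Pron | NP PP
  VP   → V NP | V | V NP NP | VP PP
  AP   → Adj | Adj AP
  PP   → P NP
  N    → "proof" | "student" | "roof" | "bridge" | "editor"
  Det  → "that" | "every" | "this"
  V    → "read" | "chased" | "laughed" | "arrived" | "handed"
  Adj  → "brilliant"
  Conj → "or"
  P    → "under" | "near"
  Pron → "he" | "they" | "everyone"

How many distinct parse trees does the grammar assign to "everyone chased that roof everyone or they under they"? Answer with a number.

3

Two of the 3 distinct bracketings:
[S [NP [Pron everyone]] [VP [V chased] [NP [Det that] [N roof]] [NP [NP [Pron everyone]] [Conj or] [NP [NP [Pron they]] [PP [P under] [NP [Pron they]]]]]]]
[S [NP [Pron everyone]] [VP [V chased] [NP [Det that] [N roof]] [NP [NP [NP [Pron everyone]] [Conj or] [NP [Pron they]]] [PP [P under] [NP [Pron they]]]]]]
The trees differ in how a recursive rule is bracketed over the same span.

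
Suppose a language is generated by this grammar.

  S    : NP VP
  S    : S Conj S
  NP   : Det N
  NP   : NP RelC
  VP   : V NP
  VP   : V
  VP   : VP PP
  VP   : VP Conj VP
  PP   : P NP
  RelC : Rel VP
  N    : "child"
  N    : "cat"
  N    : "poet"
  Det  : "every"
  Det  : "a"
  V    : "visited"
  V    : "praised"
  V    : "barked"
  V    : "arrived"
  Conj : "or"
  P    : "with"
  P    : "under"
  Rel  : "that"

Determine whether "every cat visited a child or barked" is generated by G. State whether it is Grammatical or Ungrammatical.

Grammatical

[S [NP [Det every] [N cat]] [VP [VP [V visited] [NP [Det a] [N child]]] [Conj or] [VP [V barked]]]]
Every word is introduced by a lexical rule and the phrasal rules combine the resulting categories into a single S.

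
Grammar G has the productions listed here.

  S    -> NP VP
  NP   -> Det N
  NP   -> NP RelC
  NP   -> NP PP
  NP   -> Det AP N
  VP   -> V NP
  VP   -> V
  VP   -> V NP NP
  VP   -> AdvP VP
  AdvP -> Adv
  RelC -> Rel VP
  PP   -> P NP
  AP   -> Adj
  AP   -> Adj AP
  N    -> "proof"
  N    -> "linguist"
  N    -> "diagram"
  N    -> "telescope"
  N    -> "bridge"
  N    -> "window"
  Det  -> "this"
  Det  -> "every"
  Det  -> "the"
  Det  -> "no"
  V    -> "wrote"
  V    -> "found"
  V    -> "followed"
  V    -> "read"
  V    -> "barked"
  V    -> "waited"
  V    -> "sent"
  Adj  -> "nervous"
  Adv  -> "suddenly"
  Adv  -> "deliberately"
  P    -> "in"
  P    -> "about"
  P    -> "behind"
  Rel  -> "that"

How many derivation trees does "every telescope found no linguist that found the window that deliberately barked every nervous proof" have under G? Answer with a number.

Two of the 6 distinct bracketings:
[S [NP [Det every] [N telescope]] [VP [V found] [NP [NP [Det no] [N linguist]] [RelC [Rel that] [VP [V found] [NP [NP [Det the] [N window]] [RelC [Rel that] [VP [AdvP [Adv deliberately]] [VP [V barked] [NP [Det every] [AP [Adj nervous]] [N proof]]]]]]]]]]]
[S [NP [Det every] [N telescope]] [VP [V found] [NP [NP [Det no] [N linguist]] [RelC [Rel that] [VP [V found] [NP [NP [Det the] [N window]] [RelC [Rel that] [VP [AdvP [Adv deliberately]] [VP [V barked]]]]] [NP [Det every] [AP [Adj nervous]] [N proof]]]]]]]
The difference turns on whether VP → V is used at the relevant span, versus an alternative expansion of VP.

6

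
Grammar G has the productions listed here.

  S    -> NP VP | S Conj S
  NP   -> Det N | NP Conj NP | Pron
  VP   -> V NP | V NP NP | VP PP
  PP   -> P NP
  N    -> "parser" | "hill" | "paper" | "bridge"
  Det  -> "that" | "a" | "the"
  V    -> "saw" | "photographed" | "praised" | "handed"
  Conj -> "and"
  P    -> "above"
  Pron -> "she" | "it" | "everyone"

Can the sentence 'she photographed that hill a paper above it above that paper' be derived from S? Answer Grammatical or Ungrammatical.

Grammatical

[S [NP [Pron she]] [VP [VP [VP [V photographed] [NP [Det that] [N hill]] [NP [Det a] [N paper]]] [PP [P above] [NP [Pron it]]]] [PP [P above] [NP [Det that] [N paper]]]]]
Every word is introduced by a lexical rule and the phrasal rules combine the resulting categories into a single S.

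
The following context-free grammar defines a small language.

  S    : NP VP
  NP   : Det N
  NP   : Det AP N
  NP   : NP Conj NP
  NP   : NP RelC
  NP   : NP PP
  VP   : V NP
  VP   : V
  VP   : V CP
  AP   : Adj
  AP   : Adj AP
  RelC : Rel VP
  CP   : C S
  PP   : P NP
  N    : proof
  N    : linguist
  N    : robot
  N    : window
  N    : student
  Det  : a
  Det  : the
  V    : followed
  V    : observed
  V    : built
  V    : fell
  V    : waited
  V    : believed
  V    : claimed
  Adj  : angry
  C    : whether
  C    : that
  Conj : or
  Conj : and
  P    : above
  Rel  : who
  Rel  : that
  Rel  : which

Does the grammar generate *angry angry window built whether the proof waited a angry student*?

Ungrammatical

For S → NP VP, no prefix of the string parses as an NP.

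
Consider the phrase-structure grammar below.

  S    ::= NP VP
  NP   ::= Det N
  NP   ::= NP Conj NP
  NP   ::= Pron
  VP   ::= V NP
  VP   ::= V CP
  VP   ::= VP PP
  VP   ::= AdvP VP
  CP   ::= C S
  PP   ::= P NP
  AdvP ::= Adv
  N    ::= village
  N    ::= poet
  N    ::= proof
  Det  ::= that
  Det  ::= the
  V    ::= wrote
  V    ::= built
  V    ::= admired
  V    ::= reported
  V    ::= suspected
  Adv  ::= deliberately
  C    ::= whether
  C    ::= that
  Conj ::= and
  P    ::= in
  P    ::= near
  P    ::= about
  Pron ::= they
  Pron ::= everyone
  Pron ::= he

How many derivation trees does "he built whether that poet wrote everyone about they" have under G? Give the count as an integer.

2

The two bracketings:
[S [NP [Pron he]] [VP [V built] [CP [C whether] [S [NP [Det that] [N poet]] [VP [VP [V wrote] [NP [Pron everyone]]] [PP [P about] [NP [Pron they]]]]]]]]
[S [NP [Pron he]] [VP [VP [V built] [CP [C whether] [S [NP [Det that] [N poet]] [VP [V wrote] [NP [Pron everyone]]]]]] [PP [P about] [NP [Pron they]]]]]
The trees differ in how a recursive rule is bracketed over the same span.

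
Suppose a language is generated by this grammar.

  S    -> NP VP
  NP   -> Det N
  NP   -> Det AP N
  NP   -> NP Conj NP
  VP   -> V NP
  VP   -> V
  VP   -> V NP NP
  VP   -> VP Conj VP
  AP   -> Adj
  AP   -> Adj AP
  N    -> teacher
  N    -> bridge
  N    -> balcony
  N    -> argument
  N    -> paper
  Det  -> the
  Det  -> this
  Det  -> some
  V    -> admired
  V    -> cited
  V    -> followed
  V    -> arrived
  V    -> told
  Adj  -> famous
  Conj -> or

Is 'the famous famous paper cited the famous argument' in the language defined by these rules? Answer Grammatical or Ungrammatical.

Grammatical

S
  NP
    Det: the
    AP
      Adj: famous
      AP
        Adj: famous
    N: paper
  VP
    V: cited
    NP
      Det: the
      AP
        Adj: famous
      N: argument
Every word is introduced by a lexical rule and the phrasal rules combine the resulting categories into a single S.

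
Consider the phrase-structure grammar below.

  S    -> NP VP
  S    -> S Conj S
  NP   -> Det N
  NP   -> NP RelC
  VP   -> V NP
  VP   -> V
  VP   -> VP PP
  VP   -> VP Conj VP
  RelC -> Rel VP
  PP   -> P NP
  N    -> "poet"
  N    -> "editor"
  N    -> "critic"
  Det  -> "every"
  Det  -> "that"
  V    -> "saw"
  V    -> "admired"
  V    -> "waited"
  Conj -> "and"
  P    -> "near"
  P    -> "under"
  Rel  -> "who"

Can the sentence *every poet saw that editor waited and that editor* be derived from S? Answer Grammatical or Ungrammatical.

For S → NP VP, the only prefix that parses as NP is 'every poet', but the remainder 'saw that editor waited and that editor' is not a VP under these rules. The alternative S rule S → S Conj S likewise has no satisfying split.

Ungrammatical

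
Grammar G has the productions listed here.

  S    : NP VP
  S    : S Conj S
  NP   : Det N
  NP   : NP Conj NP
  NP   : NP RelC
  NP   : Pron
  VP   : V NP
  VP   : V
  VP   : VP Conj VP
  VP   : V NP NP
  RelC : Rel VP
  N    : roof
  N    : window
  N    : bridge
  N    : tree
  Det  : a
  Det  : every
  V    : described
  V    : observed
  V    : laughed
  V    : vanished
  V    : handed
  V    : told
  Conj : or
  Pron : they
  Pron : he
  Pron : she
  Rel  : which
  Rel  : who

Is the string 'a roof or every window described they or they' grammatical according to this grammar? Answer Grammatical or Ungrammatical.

[S [NP [NP [Det a] [N roof]] [Conj or] [NP [Det every] [N window]]] [VP [V described] [NP [NP [Pron they]] [Conj or] [NP [Pron they]]]]]
The bracketing above is licensed at every node by one of the given productions, with S at the root.

Grammatical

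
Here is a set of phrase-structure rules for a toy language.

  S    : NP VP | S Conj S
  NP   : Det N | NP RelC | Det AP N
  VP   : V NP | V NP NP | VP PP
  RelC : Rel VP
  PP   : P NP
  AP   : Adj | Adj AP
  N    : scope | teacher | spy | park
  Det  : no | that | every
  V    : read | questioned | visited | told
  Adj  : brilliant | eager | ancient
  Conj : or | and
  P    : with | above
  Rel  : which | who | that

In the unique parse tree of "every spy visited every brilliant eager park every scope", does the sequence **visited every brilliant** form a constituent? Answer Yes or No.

No

[S [NP [Det every] [N spy]] [VP [V visited] [NP [Det every] [AP [Adj brilliant] [AP [Adj eager]]] [N park]] [NP [Det every] [N scope]]]]
The smallest constituent containing 'visited every brilliant' is the VP spanning 'visited every brilliant eager park every scope'; no single node in the tree dominates exactly the given words.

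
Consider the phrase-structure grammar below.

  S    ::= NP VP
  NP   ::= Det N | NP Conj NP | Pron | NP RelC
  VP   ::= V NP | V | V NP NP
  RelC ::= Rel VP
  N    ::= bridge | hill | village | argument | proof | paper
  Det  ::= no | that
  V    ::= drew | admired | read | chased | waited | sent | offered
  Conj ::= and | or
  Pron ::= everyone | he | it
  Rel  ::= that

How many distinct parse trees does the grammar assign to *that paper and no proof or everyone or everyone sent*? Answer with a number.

5

Two of the 5 distinct bracketings:
[S [NP [NP [Det that] [N paper]] [Conj and] [NP [NP [Det no] [N proof]] [Conj or] [NP [NP [Pron everyone]] [Conj or] [NP [Pron everyone]]]]] [VP [V sent]]]
[S [NP [NP [Det that] [N paper]] [Conj and] [NP [NP [NP [Det no] [N proof]] [Conj or] [NP [Pron everyone]]] [Conj or] [NP [Pron everyone]]]] [VP [V sent]]]
The trees differ in how a recursive rule is bracketed over the same span.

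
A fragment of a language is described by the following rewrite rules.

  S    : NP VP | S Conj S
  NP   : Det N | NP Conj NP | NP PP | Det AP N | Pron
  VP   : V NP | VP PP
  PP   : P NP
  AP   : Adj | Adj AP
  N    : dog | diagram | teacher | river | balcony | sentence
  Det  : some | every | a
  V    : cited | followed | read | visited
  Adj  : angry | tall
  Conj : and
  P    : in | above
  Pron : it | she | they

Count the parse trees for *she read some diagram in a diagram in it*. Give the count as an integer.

5

Two of the 5 distinct bracketings:
[S [NP [Pron she]] [VP [V read] [NP [NP [Det some] [N diagram]] [PP [P in] [NP [NP [Det a] [N diagram]] [PP [P in] [NP [Pron it]]]]]]]]
[S [NP [Pron she]] [VP [V read] [NP [NP [NP [Det some] [N diagram]] [PP [P in] [NP [Det a] [N diagram]]]] [PP [P in] [NP [Pron it]]]]]]
The trees differ in how a recursive rule is bracketed over the same span.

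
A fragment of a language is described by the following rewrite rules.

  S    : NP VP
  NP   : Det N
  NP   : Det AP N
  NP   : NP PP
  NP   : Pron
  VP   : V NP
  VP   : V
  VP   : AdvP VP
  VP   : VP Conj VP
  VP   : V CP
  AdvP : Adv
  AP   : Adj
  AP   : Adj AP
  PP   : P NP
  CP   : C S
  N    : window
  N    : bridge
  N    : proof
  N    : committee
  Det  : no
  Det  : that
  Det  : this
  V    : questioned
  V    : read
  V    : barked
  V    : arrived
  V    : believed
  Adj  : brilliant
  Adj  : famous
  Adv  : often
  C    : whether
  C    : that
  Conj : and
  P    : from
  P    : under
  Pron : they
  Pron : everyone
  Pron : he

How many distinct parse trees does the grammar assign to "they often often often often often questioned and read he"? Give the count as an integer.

6

Two of the 6 distinct bracketings:
[S [NP [Pron they]] [VP [AdvP [Adv often]] [VP [AdvP [Adv often]] [VP [AdvP [Adv often]] [VP [AdvP [Adv often]] [VP [AdvP [Adv often]] [VP [VP [V questioned]] [Conj and] [VP [V read] [NP [Pron he]]]]]]]]]]
[S [NP [Pron they]] [VP [AdvP [Adv often]] [VP [AdvP [Adv often]] [VP [AdvP [Adv often]] [VP [AdvP [Adv often]] [VP [VP [AdvP [Adv often]] [VP [V questioned]]] [Conj and] [VP [V read] [NP [Pron he]]]]]]]]]
The trees differ in how a recursive rule is bracketed over the same span.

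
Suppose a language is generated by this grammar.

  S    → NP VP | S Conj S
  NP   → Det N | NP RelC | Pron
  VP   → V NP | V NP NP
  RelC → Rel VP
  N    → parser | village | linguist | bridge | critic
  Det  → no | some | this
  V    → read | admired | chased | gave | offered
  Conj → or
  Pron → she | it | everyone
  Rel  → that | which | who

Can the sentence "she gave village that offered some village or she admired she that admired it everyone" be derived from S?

Ungrammatical

A V word can never sit immediately before an N word in any string this grammar generates, so the substring 'gave village' rules out a derivation.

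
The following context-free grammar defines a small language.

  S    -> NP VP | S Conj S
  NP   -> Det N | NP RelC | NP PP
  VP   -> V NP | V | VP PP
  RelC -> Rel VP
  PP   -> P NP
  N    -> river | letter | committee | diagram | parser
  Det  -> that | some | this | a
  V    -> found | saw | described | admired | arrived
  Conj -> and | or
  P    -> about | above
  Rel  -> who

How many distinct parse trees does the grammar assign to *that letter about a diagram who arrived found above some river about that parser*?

Two of the 4 distinct bracketings:
[S [NP [NP [NP [Det that] [N letter]] [PP [P about] [NP [Det a] [N diagram]]]] [RelC [Rel who] [VP [V arrived]]]] [VP [VP [V found]] [PP [P above] [NP [NP [Det some] [N river]] [PP [P about] [NP [Det that] [N parser]]]]]]]
[S [NP [NP [NP [Det that] [N letter]] [PP [P about] [NP [Det a] [N diagram]]]] [RelC [Rel who] [VP [V arrived]]]] [VP [VP [VP [V found]] [PP [P above] [NP [Det some] [N river]]]] [PP [P about] [NP [Det that] [N parser]]]]]
The trees differ in how a recursive rule is bracketed over the same span.

4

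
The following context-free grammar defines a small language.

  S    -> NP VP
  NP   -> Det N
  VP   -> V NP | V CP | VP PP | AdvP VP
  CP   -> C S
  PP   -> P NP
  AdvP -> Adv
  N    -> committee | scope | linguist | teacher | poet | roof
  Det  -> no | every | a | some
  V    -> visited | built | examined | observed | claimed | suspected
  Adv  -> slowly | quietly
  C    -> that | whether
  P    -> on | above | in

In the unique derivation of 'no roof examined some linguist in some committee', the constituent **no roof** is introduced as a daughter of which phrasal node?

[S [NP [Det no] [N roof]] [VP [VP [V examined] [NP [Det some] [N linguist]]] [PP [P in] [NP [Det some] [N committee]]]]]
The span 'no roof' is the NP node built by NP → Det N.
Its mother is the S built by S → NP VP.

S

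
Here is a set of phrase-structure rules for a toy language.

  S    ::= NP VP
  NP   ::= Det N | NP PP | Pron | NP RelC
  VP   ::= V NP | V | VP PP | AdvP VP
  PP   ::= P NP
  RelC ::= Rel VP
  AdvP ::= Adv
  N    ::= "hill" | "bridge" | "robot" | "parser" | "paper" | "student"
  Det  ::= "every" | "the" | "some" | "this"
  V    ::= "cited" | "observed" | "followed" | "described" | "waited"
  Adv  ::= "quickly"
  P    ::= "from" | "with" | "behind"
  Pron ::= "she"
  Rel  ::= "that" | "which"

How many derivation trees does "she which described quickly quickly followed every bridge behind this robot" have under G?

Two of the 4 distinct bracketings:
[S [NP [NP [Pron she]] [RelC [Rel which] [VP [V described]]]] [VP [VP [AdvP [Adv quickly]] [VP [AdvP [Adv quickly]] [VP [V followed] [NP [Det every] [N bridge]]]]] [PP [P behind] [NP [Det this] [N robot]]]]]
[S [NP [NP [Pron she]] [RelC [Rel which] [VP [V described]]]] [VP [AdvP [Adv quickly]] [VP [VP [AdvP [Adv quickly]] [VP [V followed] [NP [Det every] [N bridge]]]] [PP [P behind] [NP [Det this] [N robot]]]]]]
The trees differ in how a recursive rule is bracketed over the same span.

4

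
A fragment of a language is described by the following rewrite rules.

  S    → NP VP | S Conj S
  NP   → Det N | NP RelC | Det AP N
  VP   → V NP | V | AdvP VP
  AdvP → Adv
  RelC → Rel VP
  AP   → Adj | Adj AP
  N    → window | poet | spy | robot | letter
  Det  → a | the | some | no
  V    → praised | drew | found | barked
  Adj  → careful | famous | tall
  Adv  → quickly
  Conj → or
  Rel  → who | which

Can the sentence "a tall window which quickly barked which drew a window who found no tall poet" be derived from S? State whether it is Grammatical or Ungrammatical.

Ungrammatical

For S → NP VP, every NP-prefix leaves a non-VP remainder: after 'a tall window' the remainder is not a VP; after 'a tall window which quickly barked' the remainder is not a VP; after 'a tall window which quickly barked which drew' the remainder is not a VP (and 2 more). The alternative S rule S → S Conj S likewise has no satisfying split.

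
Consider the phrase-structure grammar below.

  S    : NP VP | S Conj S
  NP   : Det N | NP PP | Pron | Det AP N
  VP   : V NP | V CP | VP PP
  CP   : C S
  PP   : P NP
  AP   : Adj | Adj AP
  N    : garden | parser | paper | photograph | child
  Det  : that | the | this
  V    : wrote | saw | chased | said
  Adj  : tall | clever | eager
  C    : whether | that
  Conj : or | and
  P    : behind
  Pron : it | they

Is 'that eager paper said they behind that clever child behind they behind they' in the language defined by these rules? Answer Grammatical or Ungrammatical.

Grammatical

[S [NP [Det that] [AP [Adj eager]] [N paper]] [VP [V said] [NP [NP [Pron they]] [PP [P behind] [NP [NP [Det that] [AP [Adj clever]] [N child]] [PP [P behind] [NP [NP [Pron they]] [PP [P behind] [NP [Pron they]]]]]]]]]]
Each bracket corresponds to one application of a listed rule, so the string is derivable from S.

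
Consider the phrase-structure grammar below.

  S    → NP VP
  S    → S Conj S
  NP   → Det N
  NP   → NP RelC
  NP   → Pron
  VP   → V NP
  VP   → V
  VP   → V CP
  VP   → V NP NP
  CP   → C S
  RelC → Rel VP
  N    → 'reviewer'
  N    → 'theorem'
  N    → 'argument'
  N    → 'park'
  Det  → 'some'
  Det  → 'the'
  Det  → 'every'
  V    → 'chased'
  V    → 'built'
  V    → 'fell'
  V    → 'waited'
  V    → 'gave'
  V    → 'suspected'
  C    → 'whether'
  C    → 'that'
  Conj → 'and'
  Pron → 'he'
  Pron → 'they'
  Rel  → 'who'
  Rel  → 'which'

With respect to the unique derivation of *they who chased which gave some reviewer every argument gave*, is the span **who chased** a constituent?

Yes

[S [NP [NP [NP [Pron they]] [RelC [Rel who] [VP [V chased]]]] [RelC [Rel which] [VP [V gave] [NP [Det some] [N reviewer]] [NP [Det every] [N argument]]]]] [VP [V gave]]]
The words 'who chased' are exhaustively dominated by a single RelC node (built by RelC → Rel VP), so they form a constituent.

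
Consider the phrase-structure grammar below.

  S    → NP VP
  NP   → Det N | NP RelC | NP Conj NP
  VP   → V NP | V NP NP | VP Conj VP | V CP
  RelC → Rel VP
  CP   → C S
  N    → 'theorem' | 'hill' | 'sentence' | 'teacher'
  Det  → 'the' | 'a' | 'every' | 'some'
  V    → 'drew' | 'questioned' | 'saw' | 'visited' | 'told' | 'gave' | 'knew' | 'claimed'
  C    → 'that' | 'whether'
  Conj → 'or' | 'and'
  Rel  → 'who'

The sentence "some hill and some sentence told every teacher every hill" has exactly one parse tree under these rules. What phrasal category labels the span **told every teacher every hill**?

VP

S
  NP
    NP
      Det: some
      N: hill
    Conj: and
    NP
      Det: some
      N: sentence
  VP
    V: told
    NP
      Det: every
      N: teacher
    NP
      Det: every
      N: hill
The span 'told every teacher every hill' is the VP node built by VP → V NP NP.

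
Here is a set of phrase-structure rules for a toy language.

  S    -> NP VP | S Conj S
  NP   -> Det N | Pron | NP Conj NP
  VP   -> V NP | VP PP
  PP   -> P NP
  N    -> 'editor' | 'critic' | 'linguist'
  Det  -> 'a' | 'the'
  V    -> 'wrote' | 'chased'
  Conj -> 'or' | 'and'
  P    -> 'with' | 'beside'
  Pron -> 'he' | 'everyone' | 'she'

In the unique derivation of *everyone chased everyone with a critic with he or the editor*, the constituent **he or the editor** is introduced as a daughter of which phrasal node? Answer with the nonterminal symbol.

PP

S
  NP
    Pron: everyone
  VP
    VP
      VP
        V: chased
        NP
          Pron: everyone
      PP
        P: with
        NP
          Det: a
          N: critic
    PP
      P: with
      NP
        NP
          Pron: he
        Conj: or
        NP
          Det: the
          N: editor
The span 'he or the editor' is the NP node built by NP → NP Conj NP.
Its mother is the PP built by PP → P NP.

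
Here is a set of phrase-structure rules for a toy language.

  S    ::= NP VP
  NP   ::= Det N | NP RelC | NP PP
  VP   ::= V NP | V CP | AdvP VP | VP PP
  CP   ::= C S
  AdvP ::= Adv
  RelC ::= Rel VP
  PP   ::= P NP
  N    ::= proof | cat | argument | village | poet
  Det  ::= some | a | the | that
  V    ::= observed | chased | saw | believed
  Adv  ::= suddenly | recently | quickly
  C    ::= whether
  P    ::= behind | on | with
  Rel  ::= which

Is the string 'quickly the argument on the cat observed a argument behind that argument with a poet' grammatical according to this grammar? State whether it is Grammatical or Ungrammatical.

An Adv word can never sit immediately before a Det word in any string this grammar generates, so the substring 'quickly the' rules out a derivation.

Ungrammatical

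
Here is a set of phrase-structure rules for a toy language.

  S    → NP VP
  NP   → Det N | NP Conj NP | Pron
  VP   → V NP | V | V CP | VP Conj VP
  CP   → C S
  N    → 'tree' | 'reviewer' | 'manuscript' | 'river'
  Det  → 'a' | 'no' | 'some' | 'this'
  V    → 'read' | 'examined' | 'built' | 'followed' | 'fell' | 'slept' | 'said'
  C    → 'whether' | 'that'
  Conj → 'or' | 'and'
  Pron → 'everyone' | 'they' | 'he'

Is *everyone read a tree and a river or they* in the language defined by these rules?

[S [NP [Pron everyone]] [VP [V read] [NP [NP [Det a] [N tree]] [Conj and] [NP [NP [Det a] [N river]] [Conj or] [NP [Pron they]]]]]]
Each bracket corresponds to one application of a listed rule, so the string is derivable from S.

Grammatical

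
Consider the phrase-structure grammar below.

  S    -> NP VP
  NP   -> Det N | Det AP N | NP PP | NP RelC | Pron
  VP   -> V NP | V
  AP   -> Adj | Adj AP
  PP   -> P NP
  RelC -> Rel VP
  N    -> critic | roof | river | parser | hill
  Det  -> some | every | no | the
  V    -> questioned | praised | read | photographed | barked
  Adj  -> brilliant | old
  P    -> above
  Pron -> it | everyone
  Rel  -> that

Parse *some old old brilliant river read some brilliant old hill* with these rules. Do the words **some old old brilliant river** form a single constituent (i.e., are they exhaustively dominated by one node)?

[S [NP [Det some] [AP [Adj old] [AP [Adj old] [AP [Adj brilliant]]]] [N river]] [VP [V read] [NP [Det some] [AP [Adj brilliant] [AP [Adj old]]] [N hill]]]]
The words 'some old old brilliant river' are exhaustively dominated by a single NP node (built by NP → Det AP N), so they form a constituent.

Yes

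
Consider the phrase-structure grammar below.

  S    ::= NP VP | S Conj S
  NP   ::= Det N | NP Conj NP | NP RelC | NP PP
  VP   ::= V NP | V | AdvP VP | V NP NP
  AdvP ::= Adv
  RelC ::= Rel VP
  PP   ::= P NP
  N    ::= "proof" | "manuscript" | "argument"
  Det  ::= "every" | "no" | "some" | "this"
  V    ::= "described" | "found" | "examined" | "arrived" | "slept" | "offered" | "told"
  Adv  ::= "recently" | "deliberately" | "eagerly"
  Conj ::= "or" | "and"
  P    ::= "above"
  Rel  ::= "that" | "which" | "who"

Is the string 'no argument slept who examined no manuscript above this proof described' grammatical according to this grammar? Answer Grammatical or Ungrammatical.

Ungrammatical

For S → NP VP, the only prefix that parses as NP is 'no argument', but the remainder 'slept who examined no manuscript above this proof described' is not a VP under these rules. The alternative S rule S → S Conj S likewise has no satisfying split.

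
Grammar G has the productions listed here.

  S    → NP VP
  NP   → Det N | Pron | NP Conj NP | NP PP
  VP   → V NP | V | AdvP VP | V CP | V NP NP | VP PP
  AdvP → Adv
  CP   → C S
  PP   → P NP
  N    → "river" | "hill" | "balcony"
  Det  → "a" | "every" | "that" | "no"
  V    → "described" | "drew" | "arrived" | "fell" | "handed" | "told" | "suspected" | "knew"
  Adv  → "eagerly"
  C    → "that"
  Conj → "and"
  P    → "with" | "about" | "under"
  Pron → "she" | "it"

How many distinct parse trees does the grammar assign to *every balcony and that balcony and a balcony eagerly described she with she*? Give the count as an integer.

Two of the 6 distinct bracketings:
[S [NP [NP [Det every] [N balcony]] [Conj and] [NP [NP [Det that] [N balcony]] [Conj and] [NP [Det a] [N balcony]]]] [VP [AdvP [Adv eagerly]] [VP [V described] [NP [NP [Pron she]] [PP [P with] [NP [Pron she]]]]]]]
[S [NP [NP [Det every] [N balcony]] [Conj and] [NP [NP [Det that] [N balcony]] [Conj and] [NP [Det a] [N balcony]]]] [VP [AdvP [Adv eagerly]] [VP [VP [V described] [NP [Pron she]]] [PP [P with] [NP [Pron she]]]]]]
The difference turns on whether NP → NP PP is used at the relevant span, versus an alternative expansion of NP.

6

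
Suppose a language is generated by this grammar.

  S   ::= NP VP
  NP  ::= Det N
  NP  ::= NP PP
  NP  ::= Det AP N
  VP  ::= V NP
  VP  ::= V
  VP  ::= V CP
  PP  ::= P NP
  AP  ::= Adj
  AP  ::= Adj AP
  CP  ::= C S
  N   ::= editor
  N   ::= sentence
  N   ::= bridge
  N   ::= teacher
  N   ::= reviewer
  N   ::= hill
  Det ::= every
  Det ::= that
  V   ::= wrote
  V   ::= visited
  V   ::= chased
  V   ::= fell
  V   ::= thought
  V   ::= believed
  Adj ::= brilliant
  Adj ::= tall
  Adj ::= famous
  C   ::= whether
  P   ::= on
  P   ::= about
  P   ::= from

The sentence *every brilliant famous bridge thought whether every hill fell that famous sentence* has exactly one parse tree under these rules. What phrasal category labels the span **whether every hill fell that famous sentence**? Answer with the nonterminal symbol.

[S [NP [Det every] [AP [Adj brilliant] [AP [Adj famous]]] [N bridge]] [VP [V thought] [CP [C whether] [S [NP [Det every] [N hill]] [VP [V fell] [NP [Det that] [AP [Adj famous]] [N sentence]]]]]]]
The span 'whether every hill fell that famous sentence' is the CP node built by CP → C S.

CP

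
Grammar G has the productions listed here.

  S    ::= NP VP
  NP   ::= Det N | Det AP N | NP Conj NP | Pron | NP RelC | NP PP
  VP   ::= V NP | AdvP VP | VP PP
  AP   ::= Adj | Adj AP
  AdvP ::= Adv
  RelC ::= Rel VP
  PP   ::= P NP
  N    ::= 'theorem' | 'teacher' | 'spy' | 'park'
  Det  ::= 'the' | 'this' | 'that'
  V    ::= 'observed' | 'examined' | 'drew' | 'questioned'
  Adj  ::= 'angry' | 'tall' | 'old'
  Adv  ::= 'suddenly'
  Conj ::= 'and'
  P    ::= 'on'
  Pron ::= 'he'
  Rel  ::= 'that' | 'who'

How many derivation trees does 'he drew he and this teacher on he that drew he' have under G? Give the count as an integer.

Two of the 6 distinct bracketings:
[S [NP [Pron he]] [VP [V drew] [NP [NP [Pron he]] [Conj and] [NP [NP [NP [Det this] [N teacher]] [PP [P on] [NP [Pron he]]]] [RelC [Rel that] [VP [V drew] [NP [Pron he]]]]]]]]
[S [NP [Pron he]] [VP [V drew] [NP [NP [Pron he]] [Conj and] [NP [NP [Det this] [N teacher]] [PP [P on] [NP [NP [Pron he]] [RelC [Rel that] [VP [V drew] [NP [Pron he]]]]]]]]]]
The trees differ in how a recursive rule is bracketed over the same span.

6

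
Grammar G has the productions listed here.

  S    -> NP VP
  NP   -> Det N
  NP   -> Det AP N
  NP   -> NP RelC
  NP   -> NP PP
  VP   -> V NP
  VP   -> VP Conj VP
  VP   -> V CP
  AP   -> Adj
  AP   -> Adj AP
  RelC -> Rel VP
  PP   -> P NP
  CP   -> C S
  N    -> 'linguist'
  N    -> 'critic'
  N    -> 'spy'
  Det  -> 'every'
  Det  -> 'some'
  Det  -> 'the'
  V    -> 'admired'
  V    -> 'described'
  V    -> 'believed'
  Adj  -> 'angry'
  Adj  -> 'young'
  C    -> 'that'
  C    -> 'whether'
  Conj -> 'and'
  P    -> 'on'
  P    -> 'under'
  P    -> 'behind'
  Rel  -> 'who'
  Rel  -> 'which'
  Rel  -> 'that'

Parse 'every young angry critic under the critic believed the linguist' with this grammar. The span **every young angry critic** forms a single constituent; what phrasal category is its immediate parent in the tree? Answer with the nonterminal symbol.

[S [NP [NP [Det every] [AP [Adj young] [AP [Adj angry]]] [N critic]] [PP [P under] [NP [Det the] [N critic]]]] [VP [V believed] [NP [Det the] [N linguist]]]]
The span 'every young angry critic' is the NP node built by NP → Det AP N.
Its mother is the NP built by NP → NP PP.

NP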